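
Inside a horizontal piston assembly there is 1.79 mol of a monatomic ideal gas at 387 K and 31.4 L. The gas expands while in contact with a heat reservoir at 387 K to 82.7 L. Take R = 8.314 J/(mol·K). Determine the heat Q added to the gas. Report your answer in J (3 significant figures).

Q ≈ 5580 J

Isothermal ⇒ ΔU = 0, so Q = W = nRT ln(V₂/V₁).
Q = (1.79)(8.314)(387) ln(82.7/31.4) = 5759 × 0.9684 = 5577 J.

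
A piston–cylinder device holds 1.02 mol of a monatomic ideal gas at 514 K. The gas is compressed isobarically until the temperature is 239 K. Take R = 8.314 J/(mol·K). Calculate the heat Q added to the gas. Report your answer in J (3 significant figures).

Q ≈ -5830 J

Isobaric: W = nRΔT = (1.02)(8.314)(-275) = -2332 J.
ΔU = nCᵥΔT with Cᵥ = 3R/2: ΔU = (1.02)(12.47)(-275) = -3498 J.
Q = ΔU + W = -3498 − 2332 = -5830 J.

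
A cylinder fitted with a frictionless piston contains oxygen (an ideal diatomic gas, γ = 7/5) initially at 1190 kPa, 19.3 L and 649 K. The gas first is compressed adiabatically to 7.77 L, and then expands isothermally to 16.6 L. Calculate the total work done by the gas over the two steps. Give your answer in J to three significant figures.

Step 1 (adiabatic): W = (P₁V₁ − P₂V₂)/(γ−1) = (22967 − 33049)/0.4 = -25205 J.
After step 1: P = 4253 kPa, V = 7.77 L, T = 933.9 K.
Step 2 (isothermal): W = P₁V₁ ln(V₂/V₁) = (33049) ln(16.6/7.77) = 25089 J.
W_total = -25205 + 25089 = -116.5 J.

W_total ≈ -116 J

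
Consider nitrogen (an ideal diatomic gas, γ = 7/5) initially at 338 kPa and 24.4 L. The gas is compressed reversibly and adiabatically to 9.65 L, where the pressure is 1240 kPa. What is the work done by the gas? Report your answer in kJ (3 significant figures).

W ≈ -9.30 kJ

Adiabatic: W = (P₁V₁ − P₂V₂)/(γ − 1) with γ = 7/5.
P₁V₁ = 8247 J, P₂V₂ = 11966 J.
W = (8247 − 11966) / 0.4 = -9297 J.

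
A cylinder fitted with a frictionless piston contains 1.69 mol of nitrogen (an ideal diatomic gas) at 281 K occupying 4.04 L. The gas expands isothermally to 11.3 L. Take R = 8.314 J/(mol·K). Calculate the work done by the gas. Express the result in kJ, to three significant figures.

Isothermal: W = nRT ln(V₂/V₁).
W = (1.69)(8.314)(281) × ln(11.3/4.04)
  = 3948 × 1.029
W_by_gas = 4061 J.

W ≈ 4.06 kJ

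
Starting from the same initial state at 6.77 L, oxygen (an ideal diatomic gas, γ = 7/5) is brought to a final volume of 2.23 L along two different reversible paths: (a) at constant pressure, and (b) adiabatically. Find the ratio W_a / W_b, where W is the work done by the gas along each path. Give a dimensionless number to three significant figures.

W_a / W_b ≈ 0.480

Path (a) isobaric: W = P₁(V₂ − V₁) → W_a/(P₁V₁) = -0.6706.
Path (b) adiabatic: W = P₁V₁(1 − (V₁/V₂)^(γ−1))/(γ−1) → W_b/(P₁V₁) = -1.398.
W_a / W_b = -0.6706 / -1.398 = 0.4797.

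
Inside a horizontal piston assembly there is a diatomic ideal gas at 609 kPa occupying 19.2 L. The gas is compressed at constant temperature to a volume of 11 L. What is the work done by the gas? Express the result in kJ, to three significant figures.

W ≈ -6.51 kJ

Isothermal: W = nRT ln(V₂/V₁) = P₁V₁ ln(V₂/V₁).
P₁V₁ = (609 kPa)(19.2 L) = 11693 J.
W = 11693 × ln(11/19.2) = 11693 × -0.557
W_by_gas = -6513 J.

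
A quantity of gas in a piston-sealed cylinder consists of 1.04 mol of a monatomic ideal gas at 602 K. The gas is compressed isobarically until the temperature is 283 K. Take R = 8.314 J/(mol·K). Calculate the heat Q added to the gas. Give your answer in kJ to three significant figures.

Q ≈ -6.90 kJ

Isobaric: W = nRΔT = (1.04)(8.314)(-319) = -2758 J.
ΔU = nCᵥΔT with Cᵥ = 3R/2: ΔU = (1.04)(12.47)(-319) = -4137 J.
Q = ΔU + W = -4137 − 2758 = -6896 J.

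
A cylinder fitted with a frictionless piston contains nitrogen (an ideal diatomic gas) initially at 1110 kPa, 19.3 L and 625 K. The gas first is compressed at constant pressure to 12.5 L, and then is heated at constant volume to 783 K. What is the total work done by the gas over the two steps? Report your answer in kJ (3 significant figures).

W_total ≈ -7.55 kJ

Step 1 (isobaric): W = PΔV = (1110 kPa)(12.5 − 19.3 L) = -7548 J.
Step 2 (isochoric): W = 0 (constant volume).
W_total = -7548 + 0 = -7548 J.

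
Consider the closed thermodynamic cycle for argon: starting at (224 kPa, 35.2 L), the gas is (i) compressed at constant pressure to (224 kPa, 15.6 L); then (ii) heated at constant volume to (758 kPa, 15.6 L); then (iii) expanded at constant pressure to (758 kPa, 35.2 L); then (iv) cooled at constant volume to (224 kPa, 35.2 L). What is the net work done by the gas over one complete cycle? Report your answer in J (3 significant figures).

W_net ≈ 10500 J

Constant-volume legs do no work.
W(i) = (224)(15.6 − 35.2) = -4390 J; W(iii) = (758)(35.2 − 15.6) = 14857 J.
W_net = -4390 + 14857 = 10466 J (the clockwise enclosed area).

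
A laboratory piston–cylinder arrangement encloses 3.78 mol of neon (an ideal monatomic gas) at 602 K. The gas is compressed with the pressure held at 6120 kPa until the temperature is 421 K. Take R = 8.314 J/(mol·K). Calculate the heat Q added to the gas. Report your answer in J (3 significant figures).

Isobaric: W = nRΔT = (3.78)(8.314)(-181) = -5688 J.
ΔU = nCᵥΔT with Cᵥ = 3R/2: ΔU = (3.78)(12.47)(-181) = -8532 J.
Q = ΔU + W = -8532 − 5688 = -14221 J.

Q ≈ -14200 J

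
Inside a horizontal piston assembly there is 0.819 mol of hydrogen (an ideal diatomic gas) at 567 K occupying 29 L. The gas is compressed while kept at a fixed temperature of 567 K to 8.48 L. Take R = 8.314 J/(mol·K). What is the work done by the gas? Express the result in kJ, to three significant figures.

W ≈ -4.75 kJ

Isothermal: W = nRT ln(V₂/V₁).
W = (0.819)(8.314)(567) × ln(8.48/29)
  = 3861 × -1.23
W_by_gas = -4747 J.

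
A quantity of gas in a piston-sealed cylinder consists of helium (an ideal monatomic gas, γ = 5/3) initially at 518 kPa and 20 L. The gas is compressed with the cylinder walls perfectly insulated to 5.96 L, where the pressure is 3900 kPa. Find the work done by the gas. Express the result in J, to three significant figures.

Adiabatic: W = (P₁V₁ − P₂V₂)/(γ − 1) with γ = 5/3.
P₁V₁ = 10360 J, P₂V₂ = 23244 J.
W = (10360 − 23244) / 0.6667 = -19326 J.

W ≈ -19300 J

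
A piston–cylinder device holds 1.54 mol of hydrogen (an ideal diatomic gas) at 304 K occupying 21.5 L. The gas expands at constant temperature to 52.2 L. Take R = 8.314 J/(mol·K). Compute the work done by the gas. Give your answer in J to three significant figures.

W ≈ 3450 J

Isothermal: W = nRT ln(V₂/V₁).
W = (1.54)(8.314)(304) × ln(52.2/21.5)
  = 3892 × 0.887
W_by_gas = 3453 J.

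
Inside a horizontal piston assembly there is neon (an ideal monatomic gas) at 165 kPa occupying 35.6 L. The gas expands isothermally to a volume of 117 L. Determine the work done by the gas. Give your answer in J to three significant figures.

Isothermal: W = nRT ln(V₂/V₁) = P₁V₁ ln(V₂/V₁).
P₁V₁ = (165 kPa)(35.6 L) = 5874 J.
W = 5874 × ln(117/35.6) = 5874 × 1.19
W_by_gas = 6989 J.

W ≈ 6990 J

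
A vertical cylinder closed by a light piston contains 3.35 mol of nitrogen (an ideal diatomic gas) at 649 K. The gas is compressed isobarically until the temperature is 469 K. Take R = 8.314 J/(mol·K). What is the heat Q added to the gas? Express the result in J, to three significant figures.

Q ≈ -17500 J

Isobaric: W = nRΔT = (3.35)(8.314)(-180) = -5013 J.
ΔU = nCᵥΔT with Cᵥ = 5R/2: ΔU = (3.35)(20.79)(-180) = -12533 J.
Q = ΔU + W = -12533 − 5013 = -17547 J.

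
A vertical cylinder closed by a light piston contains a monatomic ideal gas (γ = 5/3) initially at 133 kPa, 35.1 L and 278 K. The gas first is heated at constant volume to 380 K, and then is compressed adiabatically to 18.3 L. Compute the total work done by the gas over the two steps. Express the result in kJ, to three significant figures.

W_total ≈ -5.20 kJ

Step 1 (isochoric): W = 0 (constant volume).
After step 1: P = 181.8 kPa (V unchanged).
Step 2 (adiabatic): W = (P₁V₁ − P₂V₂)/(γ−1) = (6381 − 9851)/0.667 = -5204 J.
W_total = 0 − 5204 = -5204 J.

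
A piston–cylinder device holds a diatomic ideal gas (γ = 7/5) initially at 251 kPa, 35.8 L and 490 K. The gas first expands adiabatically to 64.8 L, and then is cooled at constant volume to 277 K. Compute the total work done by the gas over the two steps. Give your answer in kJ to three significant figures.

W_total ≈ 4.75 kJ

Step 1 (adiabatic): W = (P₁V₁ − P₂V₂)/(γ−1) = (8986 − 7087)/0.4 = 4746 J.
Step 2 (isochoric): W = 0 (constant volume).
W_total = 4746 + 0 = 4746 J.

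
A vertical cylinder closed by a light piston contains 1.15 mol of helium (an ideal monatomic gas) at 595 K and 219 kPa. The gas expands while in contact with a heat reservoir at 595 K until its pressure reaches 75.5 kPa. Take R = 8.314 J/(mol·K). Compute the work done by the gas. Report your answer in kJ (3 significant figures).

Isothermal process: W = nRT ln(V₂/V₁) = nRT ln(P₁/P₂).
W = (1.15)(8.314)(595) × ln(219/75.5)
  = 5689 × ln(2.901) = 5689 × 1.065
W_by_gas = 6058 J.

W ≈ 6.06 kJ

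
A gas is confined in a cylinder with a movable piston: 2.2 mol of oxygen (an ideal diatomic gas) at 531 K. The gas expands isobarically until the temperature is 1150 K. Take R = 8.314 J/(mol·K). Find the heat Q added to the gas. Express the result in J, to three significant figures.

Q ≈ 39600 J

Isobaric: W = nRΔT = (2.2)(8.314)(619) = 11322 J.
ΔU = nCᵥΔT with Cᵥ = 5R/2: ΔU = (2.2)(20.79)(619) = 28305 J.
Q = ΔU + W = 28305 + 11322 = 39627 J.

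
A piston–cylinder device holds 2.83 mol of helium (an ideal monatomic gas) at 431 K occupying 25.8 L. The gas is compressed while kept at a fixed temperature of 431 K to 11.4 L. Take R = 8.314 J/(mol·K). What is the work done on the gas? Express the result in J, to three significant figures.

W ≈ 8280 J

Isothermal: W = nRT ln(V₂/V₁).
W = (2.83)(8.314)(431) × ln(11.4/25.8)
  = 10141 × -0.8168
W_by_gas = -8283 J; work on gas = −W_by = 8283 J.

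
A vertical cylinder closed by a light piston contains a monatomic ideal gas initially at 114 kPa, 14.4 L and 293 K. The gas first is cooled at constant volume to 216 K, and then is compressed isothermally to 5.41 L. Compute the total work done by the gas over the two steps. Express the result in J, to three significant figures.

Step 1 (isochoric): W = 0 (constant volume).
After step 1: P = 84.04 kPa (V unchanged).
Step 2 (isothermal): W = P₁V₁ ln(V₂/V₁) = (1210) ln(5.41/14.4) = -1185 J.
W_total = 0 − 1185 = -1185 J.

W_total ≈ -1180 J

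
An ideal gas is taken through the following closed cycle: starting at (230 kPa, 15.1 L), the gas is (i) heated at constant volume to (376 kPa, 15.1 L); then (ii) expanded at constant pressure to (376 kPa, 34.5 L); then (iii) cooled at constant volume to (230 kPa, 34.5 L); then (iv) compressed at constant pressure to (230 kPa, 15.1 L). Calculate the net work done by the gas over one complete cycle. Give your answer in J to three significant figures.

Constant-volume legs do no work.
W(ii) = (376)(34.5 − 15.1) = 7294 J; W(iv) = (230)(15.1 − 34.5) = -4462 J.
W_net = 7294 − 4462 = 2832 J (the clockwise enclosed area).

W_net ≈ 2830 J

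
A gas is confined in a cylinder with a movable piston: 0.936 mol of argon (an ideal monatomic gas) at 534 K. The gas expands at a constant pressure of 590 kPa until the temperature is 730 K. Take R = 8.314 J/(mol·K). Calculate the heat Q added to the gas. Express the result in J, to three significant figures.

Isobaric: W = nRΔT = (0.936)(8.314)(196) = 1525 J.
ΔU = nCᵥΔT with Cᵥ = 3R/2: ΔU = (0.936)(12.47)(196) = 2288 J.
Q = ΔU + W = 2288 + 1525 = 3813 J.

Q ≈ 3810 J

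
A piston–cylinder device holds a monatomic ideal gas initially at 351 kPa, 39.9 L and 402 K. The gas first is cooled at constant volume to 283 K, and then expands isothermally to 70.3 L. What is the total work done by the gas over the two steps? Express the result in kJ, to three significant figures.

W_total ≈ 5.58 kJ

Step 1 (isochoric): W = 0 (constant volume).
After step 1: P = 247.1 kPa (V unchanged).
Step 2 (isothermal): W = P₁V₁ ln(V₂/V₁) = (9859) ln(70.3/39.9) = 5584 J.
W_total = 0 + 5584 = 5584 J.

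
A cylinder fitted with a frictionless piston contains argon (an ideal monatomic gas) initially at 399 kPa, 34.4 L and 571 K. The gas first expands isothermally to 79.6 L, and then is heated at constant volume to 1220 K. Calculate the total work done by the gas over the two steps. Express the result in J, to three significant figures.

Step 1 (isothermal): W = P₁V₁ ln(V₂/V₁) = (13726) ln(79.6/34.4) = 11515 J.
Step 2 (isochoric): W = 0 (constant volume).
W_total = 11515 + 0 = 11515 J.

W_total ≈ 11500 J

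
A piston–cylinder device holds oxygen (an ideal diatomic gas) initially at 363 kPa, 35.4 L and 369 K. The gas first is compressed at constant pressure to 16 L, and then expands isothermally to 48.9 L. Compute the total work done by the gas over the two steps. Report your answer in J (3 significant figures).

W_total ≈ -554 J

Step 1 (isobaric): W = PΔV = (363 kPa)(16 − 35.4 L) = -7042 J.
After step 1: P = 363 kPa, V = 16 L, T = 166.8 K.
Step 2 (isothermal): W = P₁V₁ ln(V₂/V₁) = (5808) ln(48.9/16) = 6489 J.
W_total = -7042 + 6489 = -553.6 J.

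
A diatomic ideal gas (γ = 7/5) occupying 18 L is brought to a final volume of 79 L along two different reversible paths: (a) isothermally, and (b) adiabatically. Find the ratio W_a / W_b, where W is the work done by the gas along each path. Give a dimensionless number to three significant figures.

Path (a) isothermal: W = P₁V₁ ln(V₂/V₁) → W_a/(P₁V₁) = 1.479.
Path (b) adiabatic: W = P₁V₁(1 − (V₁/V₂)^(γ−1))/(γ−1) → W_b/(P₁V₁) = 1.116.
W_a / W_b = 1.479 / 1.116 = 1.325.

W_a / W_b ≈ 1.32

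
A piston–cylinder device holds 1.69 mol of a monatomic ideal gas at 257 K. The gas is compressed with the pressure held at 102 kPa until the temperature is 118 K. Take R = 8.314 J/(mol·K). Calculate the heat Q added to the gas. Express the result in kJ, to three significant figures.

Isobaric: W = nRΔT = (1.69)(8.314)(-139) = -1953 J.
ΔU = nCᵥΔT with Cᵥ = 3R/2: ΔU = (1.69)(12.47)(-139) = -2930 J.
Q = ΔU + W = -2930 − 1953 = -4883 J.

Q ≈ -4.88 kJ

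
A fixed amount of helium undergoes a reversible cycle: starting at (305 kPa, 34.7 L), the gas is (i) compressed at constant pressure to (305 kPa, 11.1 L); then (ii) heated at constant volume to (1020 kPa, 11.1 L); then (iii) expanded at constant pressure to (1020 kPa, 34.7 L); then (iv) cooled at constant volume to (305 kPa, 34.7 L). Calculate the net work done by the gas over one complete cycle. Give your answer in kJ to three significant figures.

Constant-volume legs do no work.
W(i) = (305)(11.1 − 34.7) = -7198 J; W(iii) = (1020)(34.7 − 11.1) = 24072 J.
W_net = -7198 + 24072 = 16874 J (the clockwise enclosed area).

W_net ≈ 16.9 kJ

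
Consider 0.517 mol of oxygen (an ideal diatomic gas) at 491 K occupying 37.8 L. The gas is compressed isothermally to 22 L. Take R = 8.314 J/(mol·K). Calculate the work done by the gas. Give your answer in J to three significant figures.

Isothermal: W = nRT ln(V₂/V₁).
W = (0.517)(8.314)(491) × ln(22/37.8)
  = 2110 × -0.5413
W_by_gas = -1142 J.

W ≈ -1140 J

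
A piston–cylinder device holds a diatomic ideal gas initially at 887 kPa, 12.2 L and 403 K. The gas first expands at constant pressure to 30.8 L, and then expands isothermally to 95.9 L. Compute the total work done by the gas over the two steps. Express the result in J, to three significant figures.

W_total ≈ 47500 J

Step 1 (isobaric): W = PΔV = (887 kPa)(30.8 − 12.2 L) = 16498 J.
After step 1: P = 887 kPa, V = 30.8 L, T = 1017 K.
Step 2 (isothermal): W = P₁V₁ ln(V₂/V₁) = (27320) ln(95.9/30.8) = 31029 J.
W_total = 16498 + 31029 = 47528 J.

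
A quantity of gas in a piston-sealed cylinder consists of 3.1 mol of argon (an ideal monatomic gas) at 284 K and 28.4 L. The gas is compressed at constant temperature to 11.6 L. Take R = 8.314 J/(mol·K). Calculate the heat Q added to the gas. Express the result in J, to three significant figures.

Q ≈ -6550 J

Isothermal ⇒ ΔU = 0, so Q = W = nRT ln(V₂/V₁).
Q = (3.1)(8.314)(284) ln(11.6/28.4) = 7320 × -0.8954 = -6554 J.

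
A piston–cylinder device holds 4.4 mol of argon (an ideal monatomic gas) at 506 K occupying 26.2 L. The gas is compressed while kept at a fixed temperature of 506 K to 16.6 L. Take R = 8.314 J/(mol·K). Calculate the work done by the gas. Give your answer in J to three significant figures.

W ≈ -8450 J

Isothermal: W = nRT ln(V₂/V₁).
W = (4.4)(8.314)(506) × ln(16.6/26.2)
  = 18510 × -0.4564
W_by_gas = -8447 J.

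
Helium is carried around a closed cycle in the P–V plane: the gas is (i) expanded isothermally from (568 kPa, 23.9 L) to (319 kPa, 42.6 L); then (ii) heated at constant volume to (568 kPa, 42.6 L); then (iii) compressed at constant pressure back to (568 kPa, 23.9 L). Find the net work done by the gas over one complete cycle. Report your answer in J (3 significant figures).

Leg (i): W = PᵢVᵢ ln(V_f/Vᵢ) = (13575) ln(42.6/23.9) = 7846 J.
Leg (ii): W = 0.
Leg (iii): W = PΔV = (568)(23.9 − 42.6) = -10622 J.
W_net = 7846 − 10622 = -2775 J.

W_net ≈ -2780 J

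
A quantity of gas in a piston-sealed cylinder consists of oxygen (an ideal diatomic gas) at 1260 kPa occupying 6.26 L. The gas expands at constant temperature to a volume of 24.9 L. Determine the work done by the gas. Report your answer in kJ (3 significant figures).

W ≈ 10.9 kJ

Isothermal: W = nRT ln(V₂/V₁) = P₁V₁ ln(V₂/V₁).
P₁V₁ = (1260 kPa)(6.26 L) = 7888 J.
W = 7888 × ln(24.9/6.26) = 7888 × 1.381
W_by_gas = 10890 J.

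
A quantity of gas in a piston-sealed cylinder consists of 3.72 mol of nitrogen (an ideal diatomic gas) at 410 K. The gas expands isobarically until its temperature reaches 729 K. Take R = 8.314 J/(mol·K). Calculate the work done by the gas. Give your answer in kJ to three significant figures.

Isobaric: W = P ΔV = nR ΔT.
W = (3.72)(8.314)(729 − 410) = 9866 J.

W ≈ 9.87 kJ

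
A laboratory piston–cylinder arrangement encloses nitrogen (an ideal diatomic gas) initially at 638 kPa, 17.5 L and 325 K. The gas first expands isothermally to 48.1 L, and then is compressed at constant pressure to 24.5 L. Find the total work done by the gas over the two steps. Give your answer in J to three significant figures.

Step 1 (isothermal): W = P₁V₁ ln(V₂/V₁) = (11165) ln(48.1/17.5) = 11289 J.
After step 1: P = 232.1 kPa, V = 48.1 L, T = 325 K.
Step 2 (isobaric): W = PΔV = (232.1 kPa)(24.5 − 48.1 L) = -5478 J.
W_total = 11289 − 5478 = 5811 J.

W_total ≈ 5810 J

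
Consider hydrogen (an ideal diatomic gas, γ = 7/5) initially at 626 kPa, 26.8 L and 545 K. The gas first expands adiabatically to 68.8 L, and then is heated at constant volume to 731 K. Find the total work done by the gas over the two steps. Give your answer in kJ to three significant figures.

Step 1 (adiabatic): W = (P₁V₁ − P₂V₂)/(γ−1) = (16777 − 11506)/0.4 = 13177 J.
Step 2 (isochoric): W = 0 (constant volume).
W_total = 13177 + 0 = 13177 J.

W_total ≈ 13.2 kJ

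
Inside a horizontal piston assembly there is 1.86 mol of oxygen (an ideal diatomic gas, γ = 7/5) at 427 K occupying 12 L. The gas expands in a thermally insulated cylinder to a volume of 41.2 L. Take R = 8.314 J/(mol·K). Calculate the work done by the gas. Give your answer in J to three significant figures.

W ≈ 6430 J

Adiabatic: TV^(γ−1) = const with γ = 7/5.
T₂ = T₁ (V₁/V₂)^(γ−1) = 427 × (12/41.2)^0.4 = 427 × 0.6105 = 260.7 K.
W_by = nCᵥ(T₁ − T₂) = (1.86)(20.79)(427 − 260.7) = 6429 J.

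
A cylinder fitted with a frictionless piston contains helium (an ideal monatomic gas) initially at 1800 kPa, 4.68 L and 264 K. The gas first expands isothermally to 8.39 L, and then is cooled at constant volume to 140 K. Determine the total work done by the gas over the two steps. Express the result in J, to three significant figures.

W_total ≈ 4920 J

Step 1 (isothermal): W = P₁V₁ ln(V₂/V₁) = (8424) ln(8.39/4.68) = 4917 J.
Step 2 (isochoric): W = 0 (constant volume).
W_total = 4917 + 0 = 4917 J.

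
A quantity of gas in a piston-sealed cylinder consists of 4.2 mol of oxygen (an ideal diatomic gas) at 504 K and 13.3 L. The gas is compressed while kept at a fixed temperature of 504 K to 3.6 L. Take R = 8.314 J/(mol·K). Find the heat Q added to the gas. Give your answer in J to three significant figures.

Q ≈ -23000 J

Isothermal ⇒ ΔU = 0, so Q = W = nRT ln(V₂/V₁).
Q = (4.2)(8.314)(504) ln(3.6/13.3) = 17599 × -1.307 = -22999 J.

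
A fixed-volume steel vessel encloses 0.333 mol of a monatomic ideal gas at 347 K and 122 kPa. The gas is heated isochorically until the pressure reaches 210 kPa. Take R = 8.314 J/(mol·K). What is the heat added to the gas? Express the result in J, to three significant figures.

Constant volume ⇒ W = 0, so Q = ΔU = nCᵥΔT with Cᵥ = 3R/2 = 12.47 J/(mol·K).
At constant V, T₂/T₁ = P₂/P₁ ⇒ ΔT = T₁(P₂/P₁ − 1) = 347·(210/122 − 1) = 250.3 K.
ΔU = (0.333)(12.47)(250.3) = 1039 J.

Q ≈ 1040 J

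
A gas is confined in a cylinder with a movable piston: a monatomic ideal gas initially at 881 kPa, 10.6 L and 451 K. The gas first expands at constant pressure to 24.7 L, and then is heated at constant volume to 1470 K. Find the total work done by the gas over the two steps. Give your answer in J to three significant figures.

Step 1 (isobaric): W = PΔV = (881 kPa)(24.7 − 10.6 L) = 12422 J.
Step 2 (isochoric): W = 0 (constant volume).
W_total = 12422 + 0 = 12422 J.

W_total ≈ 12400 J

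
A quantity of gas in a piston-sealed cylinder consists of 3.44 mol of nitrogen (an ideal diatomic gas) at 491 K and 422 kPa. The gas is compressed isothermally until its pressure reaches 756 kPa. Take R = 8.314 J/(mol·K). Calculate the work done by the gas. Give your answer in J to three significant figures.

W ≈ -8190 J

Isothermal process: W = nRT ln(V₂/V₁) = nRT ln(P₁/P₂).
W = (3.44)(8.314)(491) × ln(422/756)
  = 14043 × ln(0.5582) = 14043 × -0.583
W_by_gas = -8187 J.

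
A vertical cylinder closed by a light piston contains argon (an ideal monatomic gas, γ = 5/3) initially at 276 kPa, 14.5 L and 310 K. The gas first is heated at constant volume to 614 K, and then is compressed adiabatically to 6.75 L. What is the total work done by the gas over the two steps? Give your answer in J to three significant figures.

Step 1 (isochoric): W = 0 (constant volume).
After step 1: P = 546.7 kPa (V unchanged).
Step 2 (adiabatic): W = (P₁V₁ − P₂V₂)/(γ−1) = (7927 − 13197)/0.667 = -7905 J.
W_total = 0 − 7905 = -7905 J.

W_total ≈ -7900 J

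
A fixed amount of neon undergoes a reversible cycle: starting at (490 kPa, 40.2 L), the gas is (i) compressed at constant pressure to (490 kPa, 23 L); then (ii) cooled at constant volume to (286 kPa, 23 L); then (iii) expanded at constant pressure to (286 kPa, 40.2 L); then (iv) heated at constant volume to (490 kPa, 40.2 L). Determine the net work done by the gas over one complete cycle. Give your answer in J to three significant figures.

Constant-volume legs do no work.
W(i) = (490)(23 − 40.2) = -8428 J; W(iii) = (286)(40.2 − 23) = 4919 J.
W_net = -8428 + 4919 = -3509 J (the counter-clockwise enclosed area).

W_net ≈ -3510 J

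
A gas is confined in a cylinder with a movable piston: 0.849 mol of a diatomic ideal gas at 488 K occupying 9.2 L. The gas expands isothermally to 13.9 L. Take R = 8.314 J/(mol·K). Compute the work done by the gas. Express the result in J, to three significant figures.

Isothermal: W = nRT ln(V₂/V₁).
W = (0.849)(8.314)(488) × ln(13.9/9.2)
  = 3445 × 0.4127
W_by_gas = 1422 J.

W ≈ 1420 J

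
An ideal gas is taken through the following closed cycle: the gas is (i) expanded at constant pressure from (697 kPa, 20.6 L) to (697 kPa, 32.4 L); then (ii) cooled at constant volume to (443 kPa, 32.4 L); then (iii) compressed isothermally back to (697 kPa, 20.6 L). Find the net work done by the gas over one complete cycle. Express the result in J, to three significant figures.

Leg (i): W = PΔV = (697)(32.4 − 20.6) = 8225 J.
Leg (ii): W = 0.
Leg (iii): W = PᵢVᵢ ln(V_f/Vᵢ) = (14353) ln(20.6/32.4) = -6500 J.
W_net = 8225 − 6500 = 1725 J.

W_net ≈ 1720 J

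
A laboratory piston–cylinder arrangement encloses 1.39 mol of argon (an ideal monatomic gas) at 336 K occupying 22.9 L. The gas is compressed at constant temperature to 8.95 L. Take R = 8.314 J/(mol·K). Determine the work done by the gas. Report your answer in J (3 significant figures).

W ≈ -3650 J

Isothermal: W = nRT ln(V₂/V₁).
W = (1.39)(8.314)(336) × ln(8.95/22.9)
  = 3883 × -0.9395
W_by_gas = -3648 J.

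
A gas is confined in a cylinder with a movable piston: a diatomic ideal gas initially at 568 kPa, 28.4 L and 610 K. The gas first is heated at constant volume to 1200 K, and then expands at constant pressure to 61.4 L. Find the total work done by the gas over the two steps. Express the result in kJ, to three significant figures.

W_total ≈ 36.9 kJ

Step 1 (isochoric): W = 0 (constant volume).
After step 1: P = 1117 kPa (V unchanged).
Step 2 (isobaric): W = PΔV = (1117 kPa)(61.4 − 28.4 L) = 36873 J.
W_total = 0 + 36873 = 36873 J.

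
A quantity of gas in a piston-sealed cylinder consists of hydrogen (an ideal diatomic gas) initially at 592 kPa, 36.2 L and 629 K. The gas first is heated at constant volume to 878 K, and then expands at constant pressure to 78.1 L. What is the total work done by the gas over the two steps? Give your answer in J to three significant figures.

Step 1 (isochoric): W = 0 (constant volume).
After step 1: P = 826.4 kPa (V unchanged).
Step 2 (isobaric): W = PΔV = (826.4 kPa)(78.1 − 36.2 L) = 34624 J.
W_total = 0 + 34624 = 34624 J.

W_total ≈ 34600 J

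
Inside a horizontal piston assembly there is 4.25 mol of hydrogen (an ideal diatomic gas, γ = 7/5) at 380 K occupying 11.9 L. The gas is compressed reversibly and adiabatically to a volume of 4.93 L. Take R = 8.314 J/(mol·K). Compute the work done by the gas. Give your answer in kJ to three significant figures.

Adiabatic: TV^(γ−1) = const with γ = 7/5.
T₂ = T₁ (V₁/V₂)^(γ−1) = 380 × (11.9/4.93)^0.4 = 380 × 1.423 = 540.6 K.
W_by = nCᵥ(T₁ − T₂) = (4.25)(20.79)(380 − 540.6) = -14185 J.

W ≈ -14.2 kJ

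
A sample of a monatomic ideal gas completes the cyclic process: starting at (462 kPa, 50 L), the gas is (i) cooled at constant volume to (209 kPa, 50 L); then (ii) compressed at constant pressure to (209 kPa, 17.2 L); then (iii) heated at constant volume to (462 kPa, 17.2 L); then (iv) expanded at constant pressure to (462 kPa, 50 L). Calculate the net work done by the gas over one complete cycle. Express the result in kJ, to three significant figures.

W_net ≈ 8.30 kJ

Constant-volume legs do no work.
W(ii) = (209)(17.2 − 50) = -6855 J; W(iv) = (462)(50 − 17.2) = 15154 J.
W_net = -6855 + 15154 = 8298 J (the clockwise enclosed area).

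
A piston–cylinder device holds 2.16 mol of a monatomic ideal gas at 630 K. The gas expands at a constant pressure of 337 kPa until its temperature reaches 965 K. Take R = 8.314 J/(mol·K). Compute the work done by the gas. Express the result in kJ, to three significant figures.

W ≈ 6.02 kJ

Isobaric: W = P ΔV = nR ΔT.
W = (2.16)(8.314)(965 − 630) = 6016 J.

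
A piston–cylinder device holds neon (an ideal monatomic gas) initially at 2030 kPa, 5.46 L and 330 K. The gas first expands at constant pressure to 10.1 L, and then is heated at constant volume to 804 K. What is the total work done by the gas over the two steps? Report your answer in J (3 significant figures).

Step 1 (isobaric): W = PΔV = (2030 kPa)(10.1 − 5.46 L) = 9419 J.
Step 2 (isochoric): W = 0 (constant volume).
W_total = 9419 + 0 = 9419 J.

W_total ≈ 9420 J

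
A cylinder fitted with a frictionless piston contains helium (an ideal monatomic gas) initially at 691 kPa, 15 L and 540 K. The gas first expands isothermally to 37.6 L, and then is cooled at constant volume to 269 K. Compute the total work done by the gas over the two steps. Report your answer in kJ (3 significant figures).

Step 1 (isothermal): W = P₁V₁ ln(V₂/V₁) = (10365) ln(37.6/15) = 9525 J.
Step 2 (isochoric): W = 0 (constant volume).
W_total = 9525 + 0 = 9525 J.

W_total ≈ 9.52 kJ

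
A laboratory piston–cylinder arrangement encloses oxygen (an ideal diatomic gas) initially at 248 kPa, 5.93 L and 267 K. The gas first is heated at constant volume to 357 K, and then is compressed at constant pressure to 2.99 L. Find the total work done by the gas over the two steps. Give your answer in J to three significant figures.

Step 1 (isochoric): W = 0 (constant volume).
After step 1: P = 331.6 kPa (V unchanged).
Step 2 (isobaric): W = PΔV = (331.6 kPa)(2.99 − 5.93 L) = -974.9 J.
W_total = 0 − 974.9 = -974.9 J.

W_total ≈ -975 J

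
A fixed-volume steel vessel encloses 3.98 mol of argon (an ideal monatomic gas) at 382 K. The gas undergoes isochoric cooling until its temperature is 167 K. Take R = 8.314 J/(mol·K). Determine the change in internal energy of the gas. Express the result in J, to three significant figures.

ΔU ≈ -10700 J

Constant volume ⇒ W = 0, so Q = ΔU = nCᵥΔT with Cᵥ = 3R/2 = 12.47 J/(mol·K).
ΔU = (3.98)(12.47)(167 − 382) = -10671 J.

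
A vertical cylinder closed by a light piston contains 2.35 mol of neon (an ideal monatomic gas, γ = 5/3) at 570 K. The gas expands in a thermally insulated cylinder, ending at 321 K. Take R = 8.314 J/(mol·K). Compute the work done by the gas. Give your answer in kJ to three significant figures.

W ≈ 7.30 kJ

Adiabatic ⇒ Q = 0, so W_by = −ΔU = nCᵥ(T₁ − T₂).
Cᵥ = 3R/2 = 12.47 J/(mol·K).
W = (2.35)(12.47)(570 − 321) = 7297 J.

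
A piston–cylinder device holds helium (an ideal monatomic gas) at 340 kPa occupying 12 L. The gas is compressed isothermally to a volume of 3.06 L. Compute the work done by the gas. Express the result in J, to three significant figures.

W ≈ -5580 J

Isothermal: W = nRT ln(V₂/V₁) = P₁V₁ ln(V₂/V₁).
P₁V₁ = (340 kPa)(12 L) = 4080 J.
W = 4080 × ln(3.06/12) = 4080 × -1.366
W_by_gas = -5575 J.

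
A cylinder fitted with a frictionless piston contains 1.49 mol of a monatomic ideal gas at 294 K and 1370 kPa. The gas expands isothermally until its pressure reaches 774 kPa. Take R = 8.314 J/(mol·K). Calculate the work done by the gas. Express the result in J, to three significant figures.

W ≈ 2080 J

Isothermal process: W = nRT ln(V₂/V₁) = nRT ln(P₁/P₂).
W = (1.49)(8.314)(294) × ln(1370/774)
  = 3642 × ln(1.77) = 3642 × 0.571
W_by_gas = 2080 J.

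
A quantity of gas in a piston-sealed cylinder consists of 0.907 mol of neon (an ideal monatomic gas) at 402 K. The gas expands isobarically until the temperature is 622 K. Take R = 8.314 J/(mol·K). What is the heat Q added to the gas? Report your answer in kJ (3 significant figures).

Isobaric: W = nRΔT = (0.907)(8.314)(220) = 1659 J.
ΔU = nCᵥΔT with Cᵥ = 3R/2: ΔU = (0.907)(12.47)(220) = 2488 J.
Q = ΔU + W = 2488 + 1659 = 4147 J.

Q ≈ 4.15 kJ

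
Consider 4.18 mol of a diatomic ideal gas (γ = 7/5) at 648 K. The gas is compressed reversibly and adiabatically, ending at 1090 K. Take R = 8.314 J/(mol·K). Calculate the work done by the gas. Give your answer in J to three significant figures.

Adiabatic ⇒ Q = 0, so W_by = −ΔU = nCᵥ(T₁ − T₂).
Cᵥ = 5R/2 = 20.79 J/(mol·K).
W = (4.18)(20.79)(648 − 1090) = -38402 J.

W ≈ -38400 J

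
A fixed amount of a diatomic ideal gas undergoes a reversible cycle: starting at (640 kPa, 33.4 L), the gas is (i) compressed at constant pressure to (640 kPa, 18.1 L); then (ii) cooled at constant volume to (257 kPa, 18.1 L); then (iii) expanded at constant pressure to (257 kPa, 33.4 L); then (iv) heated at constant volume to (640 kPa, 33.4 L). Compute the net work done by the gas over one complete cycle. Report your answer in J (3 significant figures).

Constant-volume legs do no work.
W(i) = (640)(18.1 − 33.4) = -9792 J; W(iii) = (257)(33.4 − 18.1) = 3932 J.
W_net = -9792 + 3932 = -5860 J (the counter-clockwise enclosed area).

W_net ≈ -5860 J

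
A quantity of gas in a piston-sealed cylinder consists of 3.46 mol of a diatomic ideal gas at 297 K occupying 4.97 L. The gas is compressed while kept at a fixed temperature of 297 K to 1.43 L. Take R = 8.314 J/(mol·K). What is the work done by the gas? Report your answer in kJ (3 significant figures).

Isothermal: W = nRT ln(V₂/V₁).
W = (3.46)(8.314)(297) × ln(1.43/4.97)
  = 8544 × -1.246
W_by_gas = -10643 J.

W ≈ -10.6 kJ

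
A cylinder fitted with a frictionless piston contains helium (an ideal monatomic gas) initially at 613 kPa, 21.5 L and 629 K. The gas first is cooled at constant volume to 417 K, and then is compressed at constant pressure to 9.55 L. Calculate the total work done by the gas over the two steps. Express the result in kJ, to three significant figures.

Step 1 (isochoric): W = 0 (constant volume).
After step 1: P = 406.4 kPa (V unchanged).
Step 2 (isobaric): W = PΔV = (406.4 kPa)(9.55 − 21.5 L) = -4856 J.
W_total = 0 − 4856 = -4856 J.

W_total ≈ -4.86 kJ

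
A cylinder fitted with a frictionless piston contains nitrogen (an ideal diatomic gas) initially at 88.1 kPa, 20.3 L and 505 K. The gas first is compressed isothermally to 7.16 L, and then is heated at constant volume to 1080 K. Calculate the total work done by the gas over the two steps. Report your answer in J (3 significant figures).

Step 1 (isothermal): W = P₁V₁ ln(V₂/V₁) = (1788) ln(7.16/20.3) = -1864 J.
Step 2 (isochoric): W = 0 (constant volume).
W_total = -1864 + 0 = -1864 J.

W_total ≈ -1860 J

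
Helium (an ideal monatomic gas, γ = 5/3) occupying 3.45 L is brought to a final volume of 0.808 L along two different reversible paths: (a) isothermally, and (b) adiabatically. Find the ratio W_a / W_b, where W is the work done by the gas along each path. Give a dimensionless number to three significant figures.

Path (a) isothermal: W = P₁V₁ ln(V₂/V₁) → W_a/(P₁V₁) = -1.452.
Path (b) adiabatic: W = P₁V₁(1 − (V₁/V₂)^(γ−1))/(γ−1) → W_b/(P₁V₁) = -2.448.
W_a / W_b = -1.452 / -2.448 = 0.593.

W_a / W_b ≈ 0.593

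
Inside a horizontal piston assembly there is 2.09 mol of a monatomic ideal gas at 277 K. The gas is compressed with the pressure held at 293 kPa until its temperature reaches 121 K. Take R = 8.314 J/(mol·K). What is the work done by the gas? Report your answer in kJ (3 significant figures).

W ≈ -2.71 kJ

Isobaric: W = P ΔV = nR ΔT.
W = (2.09)(8.314)(121 − 277) = -2711 J.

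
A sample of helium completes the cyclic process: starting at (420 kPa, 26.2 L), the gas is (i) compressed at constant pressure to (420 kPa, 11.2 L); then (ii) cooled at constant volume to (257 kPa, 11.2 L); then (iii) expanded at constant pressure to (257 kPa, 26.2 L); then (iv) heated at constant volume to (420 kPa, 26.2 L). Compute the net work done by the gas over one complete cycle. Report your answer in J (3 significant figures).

Constant-volume legs do no work.
W(i) = (420)(11.2 − 26.2) = -6300 J; W(iii) = (257)(26.2 − 11.2) = 3855 J.
W_net = -6300 + 3855 = -2445 J (the counter-clockwise enclosed area).

W_net ≈ -2440 J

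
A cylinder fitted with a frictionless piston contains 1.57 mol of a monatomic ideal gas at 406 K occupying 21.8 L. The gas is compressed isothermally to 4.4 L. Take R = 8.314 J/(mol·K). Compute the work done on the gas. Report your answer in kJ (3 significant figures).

Isothermal: W = nRT ln(V₂/V₁).
W = (1.57)(8.314)(406) × ln(4.4/21.8)
  = 5300 × -1.6
W_by_gas = -8481 J; work on gas = −W_by = 8481 J.

W ≈ 8.48 kJ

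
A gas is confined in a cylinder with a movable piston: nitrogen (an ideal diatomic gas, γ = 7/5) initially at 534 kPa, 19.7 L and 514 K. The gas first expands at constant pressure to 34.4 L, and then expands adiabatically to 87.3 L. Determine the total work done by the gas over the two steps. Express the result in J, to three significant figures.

Step 1 (isobaric): W = PΔV = (534 kPa)(34.4 − 19.7 L) = 7850 J.
After step 1: P = 534 kPa, V = 34.4 L, T = 897.5 K.
Step 2 (adiabatic): W = (P₁V₁ − P₂V₂)/(γ−1) = (18370 − 12657)/0.4 = 14282 J.
W_total = 7850 + 14282 = 22132 J.

W_total ≈ 22100 J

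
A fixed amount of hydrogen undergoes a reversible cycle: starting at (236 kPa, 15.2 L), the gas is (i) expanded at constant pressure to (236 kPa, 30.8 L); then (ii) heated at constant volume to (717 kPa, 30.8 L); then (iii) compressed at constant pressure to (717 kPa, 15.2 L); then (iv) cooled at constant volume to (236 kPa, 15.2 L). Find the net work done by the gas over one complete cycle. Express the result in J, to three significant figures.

W_net ≈ -7500 J

Constant-volume legs do no work.
W(i) = (236)(30.8 − 15.2) = 3682 J; W(iii) = (717)(15.2 − 30.8) = -11185 J.
W_net = 3682 − 11185 = -7504 J (the counter-clockwise enclosed area).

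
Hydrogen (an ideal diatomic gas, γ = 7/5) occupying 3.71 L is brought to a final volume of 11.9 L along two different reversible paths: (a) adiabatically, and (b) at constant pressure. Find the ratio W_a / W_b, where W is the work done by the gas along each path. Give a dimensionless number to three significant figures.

W_a / W_b ≈ 0.422

Path (a) adiabatic: W = P₁V₁(1 − (V₁/V₂)^(γ−1))/(γ−1) → W_a/(P₁V₁) = 0.9315.
Path (b) isobaric: W = P₁(V₂ − V₁) → W_b/(P₁V₁) = 2.208.
W_a / W_b = 0.9315 / 2.208 = 0.422.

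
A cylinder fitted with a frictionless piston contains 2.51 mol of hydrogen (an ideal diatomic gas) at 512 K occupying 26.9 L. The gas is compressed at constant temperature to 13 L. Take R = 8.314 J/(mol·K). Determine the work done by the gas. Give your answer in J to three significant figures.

W ≈ -7770 J

Isothermal: W = nRT ln(V₂/V₁).
W = (2.51)(8.314)(512) × ln(13/26.9)
  = 10684 × -0.7272
W_by_gas = -7770 J.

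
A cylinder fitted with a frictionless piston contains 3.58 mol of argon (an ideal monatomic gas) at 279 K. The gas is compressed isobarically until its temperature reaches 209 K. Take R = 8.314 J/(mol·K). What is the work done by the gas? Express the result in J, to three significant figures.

W ≈ -2080 J

Isobaric: W = P ΔV = nR ΔT.
W = (3.58)(8.314)(209 − 279) = -2083 J.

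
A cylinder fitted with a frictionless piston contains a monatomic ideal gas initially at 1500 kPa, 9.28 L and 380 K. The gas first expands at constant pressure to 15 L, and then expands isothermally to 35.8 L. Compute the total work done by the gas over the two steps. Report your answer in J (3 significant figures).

Step 1 (isobaric): W = PΔV = (1500 kPa)(15 − 9.28 L) = 8580 J.
After step 1: P = 1500 kPa, V = 15 L, T = 614.2 K.
Step 2 (isothermal): W = P₁V₁ ln(V₂/V₁) = (22500) ln(35.8/15) = 19573 J.
W_total = 8580 + 19573 = 28153 J.

W_total ≈ 28200 J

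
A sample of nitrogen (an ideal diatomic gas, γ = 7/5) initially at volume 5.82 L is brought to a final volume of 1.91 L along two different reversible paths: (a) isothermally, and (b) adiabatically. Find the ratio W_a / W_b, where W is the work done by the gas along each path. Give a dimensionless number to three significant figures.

W_a / W_b ≈ 0.794

Path (a) isothermal: W = P₁V₁ ln(V₂/V₁) → W_a/(P₁V₁) = -1.114.
Path (b) adiabatic: W = P₁V₁(1 − (V₁/V₂)^(γ−1))/(γ−1) → W_b/(P₁V₁) = -1.404.
W_a / W_b = -1.114 / -1.404 = 0.7937.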